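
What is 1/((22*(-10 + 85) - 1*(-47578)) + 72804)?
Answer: 1/122032 ≈ 8.1946e-6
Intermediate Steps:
1/((22*(-10 + 85) - 1*(-47578)) + 72804) = 1/((22*75 + 47578) + 72804) = 1/((1650 + 47578) + 72804) = 1/(49228 + 72804) = 1/122032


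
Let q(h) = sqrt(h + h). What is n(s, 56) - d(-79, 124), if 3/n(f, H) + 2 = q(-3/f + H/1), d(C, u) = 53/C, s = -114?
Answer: 117815/162187 + 3*sqrt(40451)/2053 ≈ 1.0203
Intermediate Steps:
q(h) = sqrt(2)*sqrt(h) (q(h) = sqrt(2*h) = sqrt(2)*sqrt(h))
n(f, H) = 3/(-2 + sqrt(2)*sqrt(H - 3/f)) (n(f, H) = 3/(-2 + sqrt(2)*sqrt(-3/f + H/1)) = 3/(-2 + sqrt(2)*sqrt(-3/f + H*1)) = 3/(-2 + sqrt(2)*sqrt(-3/f + H)) = 3/(-2 + sqrt(2)*sqrt(H - 3/f)))
n(s, 56) - d(-79, 124) = 3/(-2 + sqrt(2)*sqrt(56 - 3/(-114))) - 53/(-79) = 3/(-2 + sqrt(2)*sqrt(56 - 3*(-1/114))) - 53*(-1)/79 = 3/(-2 + sqrt(2)*sqrt(56 + 1/38)) - 1*(-53/79) = 3/(-2 + sqrt(2)*sqrt(2129/38)) + 53/79 = 3/(-2 + sqrt(2)*(sqrt(80902)/38)) + 53/79 = 3/(-2 + sqrt(40451)/19) + 53/79 = 53/79 + 3/(-2 + sqrt(40451)/19)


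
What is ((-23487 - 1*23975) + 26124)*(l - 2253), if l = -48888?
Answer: 1091246658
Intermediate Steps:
((-23487 - 1*23975) + 26124)*(l - 2253) = ((-23487 - 1*23975) + 26124)*(-48888 - 2253) = ((-23487 - 23975) + 26124)*(-51141) = (-47462 + 26124)*(-51141) = -21338*(-51141) = 1091246658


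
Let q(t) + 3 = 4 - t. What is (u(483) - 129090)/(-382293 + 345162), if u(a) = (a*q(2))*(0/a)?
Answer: 43030/12377 ≈ 3.4766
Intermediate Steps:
q(t) = 1 - t (q(t) = -3 + (4 - t) = 1 - t)
u(a) = 0 (u(a) = (a*(1 - 1*2))*(0/a) = (a*(1 - 2))*0 = (a*(-1))*0 = -a*0 = 0)
(u(483) - 129090)/(-382293 + 345162) = (0 - 129090)/(-382293 + 345162) = -129090/(-37131) = -129090*(-1/37131) = 43030/12377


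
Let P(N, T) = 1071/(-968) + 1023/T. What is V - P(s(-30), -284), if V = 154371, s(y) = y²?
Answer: 10609933695/68728 ≈ 1.5438e+5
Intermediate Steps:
P(N, T) = -1071/968 + 1023/T (P(N, T) = 1071*(-1/968) + 1023/T = -1071/968 + 1023/T)
V - P(s(-30), -284) = 154371 - (-1071/968 + 1023/(-284)) = 154371 - (-1071/968 + 1023*(-1/284)) = 154371 - (-1071/968 - 1023/284) = 154371 - 1*(-323607/68728) = 154371 + 323607/68728 = 10609933695/68728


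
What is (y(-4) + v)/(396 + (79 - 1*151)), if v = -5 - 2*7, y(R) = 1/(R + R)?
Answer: -17/288 ≈ -0.059028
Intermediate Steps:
y(R) = 1/(2*R)
v = -19 (v = -5 - 14 = -19)
(y(-4) + v)/(396 + (79 - 1*151)) = ((1/2)/(-4) - 19)/(396 + (79 - 1*151)) = ((1/2)*(-1/4) - 19)/(396 + (79 - 151)) = (-1/8 - 19)/(396 - 72) = -153/8/324 = -153/8*1/324 = -17/288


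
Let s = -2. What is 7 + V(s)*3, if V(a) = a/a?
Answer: 10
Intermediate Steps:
V(a) = 1
7 + V(s)*3 = 7 + 1*3 = 7 + 3 = 10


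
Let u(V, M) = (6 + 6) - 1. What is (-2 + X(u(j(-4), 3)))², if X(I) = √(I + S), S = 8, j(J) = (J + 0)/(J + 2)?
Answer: (2 - √19)² ≈ 5.5644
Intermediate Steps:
j(J) = J/(2 + J)
u(V, M) = 11 (u(V, M) = 12 - 1 = 11)
X(I) = √(8 + I) (X(I) = √(I + 8) = √(8 + I))
(-2 + X(u(j(-4), 3)))² = (-2 + √(8 + 11))² = (-2 + √19)²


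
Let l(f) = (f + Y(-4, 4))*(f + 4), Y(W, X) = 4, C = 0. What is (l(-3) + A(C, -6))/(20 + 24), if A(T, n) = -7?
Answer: -3/22 ≈ -0.13636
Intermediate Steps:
l(f) = (4 + f)² (l(f) = (f + 4)*(f + 4) = (4 + f)*(4 + f) = (4 + f)²)
(l(-3) + A(C, -6))/(20 + 24) = ((16 + (-3)² + 8*(-3)) - 7)/(20 + 24) = ((16 + 9 - 24) - 7)/44 = (1 - 7)*(1/44) = -6*1/44 = -3/22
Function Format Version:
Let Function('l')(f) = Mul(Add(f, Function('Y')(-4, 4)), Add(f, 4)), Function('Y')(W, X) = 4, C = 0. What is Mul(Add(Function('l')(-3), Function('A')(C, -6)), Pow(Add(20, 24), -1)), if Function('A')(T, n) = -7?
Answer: Rational(-3, 22) ≈ -0.13636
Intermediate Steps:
Function('l')(f) = Pow(Add(4, f), 2) (Function('l')(f) = Mul(Add(f, 4), Add(f, 4)) = Mul(Add(4, f), Add(4, f)) = Pow(Add(4, f), 2))
Mul(Add(Function('l')(-3), Function('A')(C, -6)), Pow(Add(20, 24), -1)) = Mul(Add(Add(16, Pow(-3, 2), Mul(8, -3)), -7), Pow(Add(20, 24), -1)) = Mul(Add(Add(16, 9, -24), -7), Pow(44, -1)) = Mul(Add(1, -7), Rational(1, 44)) = Mul(-6, Rational(1, 44)) = Rational(-3, 22)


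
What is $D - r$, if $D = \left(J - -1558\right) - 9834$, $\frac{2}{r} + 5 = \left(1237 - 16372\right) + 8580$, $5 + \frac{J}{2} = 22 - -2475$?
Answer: $- \frac{10797759}{3280} \approx -3292.0$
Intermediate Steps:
$J = 4984$ ($J = -10 + 2 \left(22 - -2475\right) = -10 + 2 \left(22 + 2475\right) = -10 + 2 \cdot 2497 = -10 + 4994 = 4984$)
$r = - \frac{1}{3280}$ ($r = \frac{2}{-5 + \left(\left(1237 - 16372\right) + 8580\right)} = \frac{2}{-5 + \left(-15135 + 8580\right)} = \frac{2}{-5 - 6555} = \frac{2}{-6560} = 2 \left(- \frac{1}{6560}\right) = - \frac{1}{3280} \approx -0.00030488$)
$D = -3292$ ($D = \left(4984 - -1558\right) - 9834 = \left(4984 + \left(-6150 + 7708\right)\right) - 9834 = \left(4984 + 1558\right) - 9834 = 6542 - 9834 = -3292$)
$D - r = -3292 - - \frac{1}{3280} = -3292 + \frac{1}{3280} = - \frac{10797759}{3280}$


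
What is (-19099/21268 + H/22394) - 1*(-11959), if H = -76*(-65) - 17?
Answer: 2847728402043/238137796 ≈ 11958.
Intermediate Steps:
H = 4923 (H = 4940 - 17 = 4923)
(-19099/21268 + H/22394) - 1*(-11959) = (-19099/21268 + 4923/22394) - 1*(-11959) = (-19099*1/21268 + 4923*(1/22394)) + 11959 = (-19099/21268 + 4923/22394) + 11959 = -161500321/238137796 + 11959 = 2847728402043/238137796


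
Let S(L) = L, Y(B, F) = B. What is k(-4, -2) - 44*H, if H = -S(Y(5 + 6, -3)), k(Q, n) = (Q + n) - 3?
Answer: 475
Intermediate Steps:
k(Q, n) = -3 + Q + n
H = -11 (H = -(5 + 6) = -1*11 = -11)
k(-4, -2) - 44*H = (-3 - 4 - 2) - 44*(-11) = -9 + 484 = 475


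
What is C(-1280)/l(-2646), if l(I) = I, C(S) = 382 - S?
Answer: -277/441 ≈ -0.62812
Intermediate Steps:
C(-1280)/l(-2646) = (382 - 1*(-1280))/(-2646) = (382 + 1280)*(-1/2646) = 1662*(-1/2646) = -277/441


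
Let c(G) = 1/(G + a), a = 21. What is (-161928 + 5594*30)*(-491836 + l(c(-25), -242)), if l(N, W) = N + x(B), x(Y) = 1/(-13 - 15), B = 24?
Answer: -20285295768/7 ≈ -2.8979e+9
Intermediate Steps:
x(Y) = -1/28 (x(Y) = 1/(-28) = -1/28)
c(G) = 1/(21 + G) (c(G) = 1/(G + 21) = 1/(21 + G))
l(N, W) = -1/28 + N (l(N, W) = N - 1/28 = -1/28 + N)
(-161928 + 5594*30)*(-491836 + l(c(-25), -242)) = (-161928 + 5594*30)*(-491836 + (-1/28 + 1/(21 - 25))) = (-161928 + 167820)*(-491836 + (-1/28 + 1/(-4))) = 5892*(-491836 + (-1/28 - ¼)) = 5892*(-491836 - 2/7) = 5892*(-3442854/7) = -20285295768/7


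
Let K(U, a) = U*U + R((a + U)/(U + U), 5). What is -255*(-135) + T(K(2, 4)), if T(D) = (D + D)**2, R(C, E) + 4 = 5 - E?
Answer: 34425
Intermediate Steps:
R(C, E) = 1 - E (R(C, E) = -4 + (5 - E) = 1 - E)
K(U, a) = -4 + U**2 (K(U, a) = U*U + (1 - 1*5) = U**2 + (1 - 5) = U**2 - 4 = -4 + U**2)
T(D) = 4*D**2 (T(D) = (2*D)**2 = 4*D**2)
-255*(-135) + T(K(2, 4)) = -255*(-135) + 4*(-4 + 2**2)**2 = 34425 + 4*(-4 + 4)**2 = 34425 + 4*0**2 = 34425 + 4*0 = 34425 + 0 = 34425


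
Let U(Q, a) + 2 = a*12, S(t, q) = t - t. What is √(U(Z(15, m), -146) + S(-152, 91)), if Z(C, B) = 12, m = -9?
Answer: I*√1754 ≈ 41.881*I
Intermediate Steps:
S(t, q) = 0
U(Q, a) = -2 + 12*a (U(Q, a) = -2 + a*12 = -2 + 12*a)
√(U(Z(15, m), -146) + S(-152, 91)) = √((-2 + 12*(-146)) + 0) = √((-2 - 1752) + 0) = √(-1754 + 0) = √(-1754) = I*√1754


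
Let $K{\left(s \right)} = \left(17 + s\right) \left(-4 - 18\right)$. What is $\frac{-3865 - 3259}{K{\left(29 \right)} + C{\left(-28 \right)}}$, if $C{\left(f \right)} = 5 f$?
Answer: $\frac{1781}{288} \approx 6.184$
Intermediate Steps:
$K{\left(s \right)} = -374 - 22 s$ ($K{\left(s \right)} = \left(17 + s\right) \left(-22\right) = -374 - 22 s$)
$\frac{-3865 - 3259}{K{\left(29 \right)} + C{\left(-28 \right)}} = \frac{-3865 - 3259}{\left(-374 - 638\right) + 5 \left(-28\right)} = - \frac{7124}{\left(-374 - 638\right) - 140} = - \frac{7124}{-1012 - 140} = - \frac{7124}{-1152} = \left(-7124\right) \left(- \frac{1}{1152}\right) = \frac{1781}{288}$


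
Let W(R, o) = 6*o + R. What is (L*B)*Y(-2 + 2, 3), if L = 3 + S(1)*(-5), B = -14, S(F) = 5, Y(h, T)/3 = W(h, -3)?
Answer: -16632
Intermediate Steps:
W(R, o) = R + 6*o
Y(h, T) = -54 + 3*h (Y(h, T) = 3*(h + 6*(-3)) = 3*(h - 18) = 3*(-18 + h) = -54 + 3*h)
L = -22 (L = 3 + 5*(-5) = 3 - 25 = -22)
(L*B)*Y(-2 + 2, 3) = (-22*(-14))*(-54 + 3*(-2 + 2)) = 308*(-54 + 3*0) = 308*(-54 + 0) = 308*(-54) = -16632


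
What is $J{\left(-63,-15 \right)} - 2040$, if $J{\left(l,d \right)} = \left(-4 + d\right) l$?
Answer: $-843$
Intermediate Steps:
$J{\left(l,d \right)} = l \left(-4 + d\right)$
$J{\left(-63,-15 \right)} - 2040 = - 63 \left(-4 - 15\right) - 2040 = \left(-63\right) \left(-19\right) - 2040 = 1197 - 2040 = -843$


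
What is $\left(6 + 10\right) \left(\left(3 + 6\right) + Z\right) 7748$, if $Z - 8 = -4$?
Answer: $1611584$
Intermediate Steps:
$Z = 4$ ($Z = 8 - 4 = 4$)
$\left(6 + 10\right) \left(\left(3 + 6\right) + Z\right) 7748 = \left(6 + 10\right) \left(\left(3 + 6\right) + 4\right) 7748 = 16 \left(9 + 4\right) 7748 = 16 \cdot 13 \cdot 7748 = 208 \cdot 7748 = 1611584$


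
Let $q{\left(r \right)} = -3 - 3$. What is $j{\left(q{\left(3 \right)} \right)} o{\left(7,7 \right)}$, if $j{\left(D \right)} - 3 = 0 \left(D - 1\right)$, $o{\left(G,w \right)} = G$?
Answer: $21$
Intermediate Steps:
$q{\left(r \right)} = -6$
$j{\left(D \right)} = 3$ ($j{\left(D \right)} = 3 + 0 \left(D - 1\right) = 3 + 0 \left(-1 + D\right) = 3 + 0 = 3$)
$j{\left(q{\left(3 \right)} \right)} o{\left(7,7 \right)} = 3 \cdot 7 = 21$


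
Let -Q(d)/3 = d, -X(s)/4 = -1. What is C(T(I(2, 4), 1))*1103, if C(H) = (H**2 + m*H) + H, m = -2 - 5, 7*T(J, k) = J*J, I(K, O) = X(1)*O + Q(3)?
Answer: 7721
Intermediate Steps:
X(s) = 4 (X(s) = -4*(-1) = 4)
Q(d) = -3*d
I(K, O) = -9 + 4*O (I(K, O) = 4*O - 3*3 = 4*O - 9 = -9 + 4*O)
T(J, k) = J**2/7 (T(J, k) = (J*J)/7 = J**2/7)
m = -7
C(H) = H**2 - 6*H (C(H) = (H**2 - 7*H) + H = H**2 - 6*H)
C(T(I(2, 4), 1))*1103 = (((-9 + 4*4)**2/7)*(-6 + (-9 + 4*4)**2/7))*1103 = (((-9 + 16)**2/7)*(-6 + (-9 + 16)**2/7))*1103 = (((1/7)*7**2)*(-6 + (1/7)*7**2))*1103 = (((1/7)*49)*(-6 + (1/7)*49))*1103 = (7*(-6 + 7))*1103 = (7*1)*1103 = 7*1103 = 7721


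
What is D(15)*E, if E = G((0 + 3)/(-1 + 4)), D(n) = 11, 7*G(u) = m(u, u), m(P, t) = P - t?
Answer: 0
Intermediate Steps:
G(u) = 0 (G(u) = (u - u)/7 = (1/7)*0 = 0)
E = 0
D(15)*E = 11*0 = 0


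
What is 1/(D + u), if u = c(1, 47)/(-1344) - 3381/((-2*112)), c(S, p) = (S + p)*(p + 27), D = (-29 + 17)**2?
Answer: 224/35045 ≈ 0.0063918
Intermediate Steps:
D = 144 (D = (-12)**2 = 144)
c(S, p) = (27 + p)*(S + p) (c(S, p) = (S + p)*(27 + p) = (27 + p)*(S + p))
u = 2789/224 (u = (47**2 + 27*1 + 27*47 + 1*47)/(-1344) - 3381/((-2*112)) = (2209 + 27 + 1269 + 47)*(-1/1344) - 3381/(-224) = 3552*(-1/1344) - 3381*(-1/224) = -37/14 + 483/32 = 2789/224 ≈ 12.451)
1/(D + u) = 1/(144 + 2789/224) = 1/(35045/224) = 224/35045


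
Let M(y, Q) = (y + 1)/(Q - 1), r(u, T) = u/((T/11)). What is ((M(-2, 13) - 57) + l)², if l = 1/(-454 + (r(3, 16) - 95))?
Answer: 3992839207681/1225280016 ≈ 3258.7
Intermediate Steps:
r(u, T) = 11*u/T (r(u, T) = u/((T*(1/11))) = u/((T/11)) = u*(11/T) = 11*u/T)
M(y, Q) = (1 + y)/(-1 + Q)
l = -16/8751 (l = 1/(-454 + (11*3/16 - 95)) = 1/(-454 + (11*3*(1/16) - 95)) = 1/(-454 + (33/16 - 95)) = 1/(-454 - 1487/16) = 1/(-8751/16) = -16/8751 ≈ -0.0018284)
((M(-2, 13) - 57) + l)² = (((1 - 2)/(-1 + 13) - 57) - 16/8751)² = ((-1/12 - 57) - 16/8751)² = (-685/12 - 16/8751)² = (-1998209/35004)² = 3992839207681/1225280016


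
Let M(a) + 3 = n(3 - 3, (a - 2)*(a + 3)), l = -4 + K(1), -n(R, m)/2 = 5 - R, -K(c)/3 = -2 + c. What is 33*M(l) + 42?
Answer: -387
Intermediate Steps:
K(c) = 6 - 3*c (K(c) = -3*(-2 + c) = 6 - 3*c)
n(R, m) = -10 + 2*R (n(R, m) = -2*(5 - R) = -10 + 2*R)
l = -1 (l = -4 + (6 - 3*1) = -4 + (6 - 3) = -4 + 3 = -1)
M(a) = -13 (M(a) = -3 + (-10 + 2*(3 - 3)) = -3 + (-10 + 2*0) = -3 + (-10 + 0) = -3 - 10 = -13)
33*M(l) + 42 = 33*(-13) + 42 = -429 + 42 = -387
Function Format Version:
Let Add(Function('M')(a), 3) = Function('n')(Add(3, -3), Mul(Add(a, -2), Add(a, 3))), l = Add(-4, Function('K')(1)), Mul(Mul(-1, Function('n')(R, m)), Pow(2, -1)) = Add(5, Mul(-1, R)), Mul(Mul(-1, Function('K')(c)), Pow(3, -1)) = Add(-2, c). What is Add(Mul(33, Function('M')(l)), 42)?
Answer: -387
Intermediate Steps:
Function('K')(c) = Add(6, Mul(-3, c)) (Function('K')(c) = Mul(-3, Add(-2, c)) = Add(6, Mul(-3, c)))
Function('n')(R, m) = Add(-10, Mul(2, R)) (Function('n')(R, m) = Mul(-2, Add(5, Mul(-1, R))) = Add(-10, Mul(2, R)))
l = -1 (l = Add(-4, Add(6, Mul(-3, 1))) = Add(-4, Add(6, -3)) = Add(-4, 3) = -1)
Function('M')(a) = -13 (Function('M')(a) = Add(-3, Add(-10, Mul(2, Add(3, -3)))) = Add(-3, Add(-10, Mul(2, 0))) = Add(-3, Add(-10, 0)) = Add(-3, -10) = -13)
Add(Mul(33, Function('M')(l)), 42) = Add(Mul(33, -13), 42) = Add(-429, 42) = -387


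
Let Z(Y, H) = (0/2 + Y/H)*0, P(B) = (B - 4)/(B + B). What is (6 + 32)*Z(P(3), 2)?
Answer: 0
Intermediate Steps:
P(B) = (-4 + B)/(2*B) (P(B) = (-4 + B)/((2*B)) = (-4 + B)*(1/(2*B)) = (-4 + B)/(2*B))
Z(Y, H) = 0 (Z(Y, H) = (0*(½) + Y/H)*0 = (0 + Y/H)*0 = (Y/H)*0 = 0)
(6 + 32)*Z(P(3), 2) = (6 + 32)*0 = 38*0 = 0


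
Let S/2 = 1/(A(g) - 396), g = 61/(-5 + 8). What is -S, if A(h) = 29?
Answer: 2/367 ≈ 0.0054496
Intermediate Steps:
g = 61/3 ≈ 20.333
S = -2/367 (S = 2/(29 - 396) = 2/(-367) = 2*(-1/367) = -2/367 ≈ -0.0054496)
-S = -1*(-2/367) = 2/367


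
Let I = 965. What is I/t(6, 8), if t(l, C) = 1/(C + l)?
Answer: 13510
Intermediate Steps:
I/t(6, 8) = 965/(1/(8 + 6)) = 965/(1/14) = 965*14 = 13510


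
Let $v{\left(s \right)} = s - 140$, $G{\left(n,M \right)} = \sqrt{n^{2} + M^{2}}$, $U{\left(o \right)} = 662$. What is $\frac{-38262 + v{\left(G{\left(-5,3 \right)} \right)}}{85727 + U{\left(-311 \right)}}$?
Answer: $- \frac{38402}{86389} + \frac{\sqrt{34}}{86389} \approx -0.44446$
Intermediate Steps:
$G{\left(n,M \right)} = \sqrt{M^{2} + n^{2}}$
$v{\left(s \right)} = -140 + s$ ($v{\left(s \right)} = s - 140 = -140 + s$)
$\frac{-38262 + v{\left(G{\left(-5,3 \right)} \right)}}{85727 + U{\left(-311 \right)}} = \frac{-38262 - \left(140 - \sqrt{3^{2} + \left(-5\right)^{2}}\right)}{85727 + 662} = \frac{-38262 - \left(140 - \sqrt{9 + 25}\right)}{86389} = \left(-38262 - \left(140 - \sqrt{34}\right)\right) \frac{1}{86389} = \left(-38402 + \sqrt{34}\right) \frac{1}{86389} = - \frac{38402}{86389} + \frac{\sqrt{34}}{86389}$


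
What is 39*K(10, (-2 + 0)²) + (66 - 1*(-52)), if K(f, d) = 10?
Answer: 508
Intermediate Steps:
39*K(10, (-2 + 0)²) + (66 - 1*(-52)) = 39*10 + (66 - 1*(-52)) = 390 + (66 + 52) = 390 + 118 = 508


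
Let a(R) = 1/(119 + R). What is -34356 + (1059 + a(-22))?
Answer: -3229808/97 ≈ -33297.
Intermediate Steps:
-34356 + (1059 + a(-22)) = -34356 + (1059 + 1/(119 - 22)) = -34356 + (1059 + 1/97) = -34356 + 102724/97 = -3229808/97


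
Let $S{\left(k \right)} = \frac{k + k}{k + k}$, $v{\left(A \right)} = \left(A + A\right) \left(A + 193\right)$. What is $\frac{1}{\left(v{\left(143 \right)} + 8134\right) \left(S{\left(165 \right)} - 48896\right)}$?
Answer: $- \frac{1}{5096325850} \approx -1.9622 \cdot 10^{-10}$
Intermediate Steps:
$v{\left(A \right)} = 2 A \left(193 + A\right)$
$S{\left(k \right)} = 1$ ($S{\left(k \right)} = \frac{2 k}{2 k} = 2 k \frac{1}{2 k} = 1$)
$\frac{1}{\left(v{\left(143 \right)} + 8134\right) \left(S{\left(165 \right)} - 48896\right)} = \frac{1}{\left(2 \cdot 143 \left(193 + 143\right) + 8134\right) \left(1 - 48896\right)} = \frac{1}{\left(2 \cdot 143 \cdot 336 + 8134\right) \left(-48895\right)} = \frac{1}{\left(96096 + 8134\right) \left(-48895\right)} = \frac{1}{104230 \left(-48895\right)} = \frac{1}{-5096325850} = - \frac{1}{5096325850}$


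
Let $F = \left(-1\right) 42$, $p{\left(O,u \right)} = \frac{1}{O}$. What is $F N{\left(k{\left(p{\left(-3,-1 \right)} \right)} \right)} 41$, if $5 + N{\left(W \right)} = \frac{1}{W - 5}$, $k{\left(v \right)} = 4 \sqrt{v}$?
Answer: $\frac{115620}{13} + \frac{984 i \sqrt{3}}{13} \approx 8893.8 + 131.1 i$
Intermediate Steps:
$F = -42$
$N{\left(W \right)} = -5 + \frac{1}{-5 + W}$ ($N{\left(W \right)} = -5 + \frac{1}{W - 5} = -5 + \frac{1}{-5 + W}$)
$F N{\left(k{\left(p{\left(-3,-1 \right)} \right)} \right)} 41 = - 42 \frac{26 - 5 \cdot 4 \sqrt{\frac{1}{-3}}}{-5 + 4 \sqrt{\frac{1}{-3}}} \cdot 41 = - 42 \frac{26 - 5 \cdot 4 \sqrt{- \frac{1}{3}}}{-5 + 4 \sqrt{- \frac{1}{3}}} \cdot 41 = - 42 \frac{26 - 5 \cdot 4 \frac{i \sqrt{3}}{3}}{-5 + 4 \frac{i \sqrt{3}}{3}} \cdot 41 = - 42 \frac{26 - 5 \frac{4 i \sqrt{3}}{3}}{-5 + \frac{4 i \sqrt{3}}{3}} \cdot 41 = - 42 \frac{26 - \frac{20 i \sqrt{3}}{3}}{-5 + \frac{4 i \sqrt{3}}{3}} \cdot 41 = - \frac{42 \left(26 - \frac{20 i \sqrt{3}}{3}\right)}{-5 + \frac{4 i \sqrt{3}}{3}} \cdot 41 = - \frac{1722 \left(26 - \frac{20 i \sqrt{3}}{3}\right)}{-5 + \frac{4 i \sqrt{3}}{3}}$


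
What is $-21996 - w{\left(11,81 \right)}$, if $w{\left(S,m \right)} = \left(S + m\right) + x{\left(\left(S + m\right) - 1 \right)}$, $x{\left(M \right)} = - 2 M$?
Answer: $-21906$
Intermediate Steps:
$w{\left(S,m \right)} = 2 - S - m$ ($w{\left(S,m \right)} = \left(S + m\right) - 2 \left(\left(S + m\right) - 1\right) = \left(S + m\right) - 2 \left(-1 + S + m\right) = \left(S + m\right) - \left(-2 + 2 S + 2 m\right) = 2 - S - m$)
$-21996 - w{\left(11,81 \right)} = -21996 - \left(2 - 11 - 81\right) = -21996 - -90 = -21996 + 90 = -21906$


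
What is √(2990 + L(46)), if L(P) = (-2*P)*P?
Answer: 3*I*√138 ≈ 35.242*I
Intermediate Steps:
L(P) = -2*P²
√(2990 + L(46)) = √(2990 - 2*46²) = √(2990 - 2*2116) = √(2990 - 4232) = √(-1242) = 3*I*√138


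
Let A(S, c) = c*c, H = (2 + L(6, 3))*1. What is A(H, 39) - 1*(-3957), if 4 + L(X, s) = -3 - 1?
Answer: 5478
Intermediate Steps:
L(X, s) = -8 (L(X, s) = -4 + (-3 - 1) = -4 - 4 = -8)
H = -6 (H = (2 - 8)*1 = -6*1 = -6)
A(S, c) = c**2
A(H, 39) - 1*(-3957) = 39**2 - 1*(-3957) = 1521 + 3957 = 5478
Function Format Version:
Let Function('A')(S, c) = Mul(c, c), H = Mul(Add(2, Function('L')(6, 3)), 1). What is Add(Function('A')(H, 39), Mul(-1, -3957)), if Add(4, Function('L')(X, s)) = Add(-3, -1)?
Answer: 5478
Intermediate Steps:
Function('L')(X, s) = -8 (Function('L')(X, s) = Add(-4, Add(-3, -1)) = Add(-4, -4) = -8)
H = -6 (H = Mul(Add(2, -8), 1) = Mul(-6, 1) = -6)
Function('A')(S, c) = Pow(c, 2)
Add(Function('A')(H, 39), Mul(-1, -3957)) = Add(Pow(39, 2), Mul(-1, -3957)) = Add(1521, 3957) = 5478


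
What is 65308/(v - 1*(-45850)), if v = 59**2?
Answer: 65308/49331 ≈ 1.3239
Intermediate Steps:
v = 3481
65308/(v - 1*(-45850)) = 65308/(3481 - 1*(-45850)) = 65308/(3481 + 45850) = 65308/49331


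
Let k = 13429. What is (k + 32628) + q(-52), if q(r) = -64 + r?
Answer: 45941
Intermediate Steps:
(k + 32628) + q(-52) = (13429 + 32628) + (-64 - 52) = 46057 - 116 = 45941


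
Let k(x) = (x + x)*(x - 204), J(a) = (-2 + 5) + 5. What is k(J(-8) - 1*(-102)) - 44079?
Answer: -64759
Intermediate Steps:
J(a) = 8 (J(a) = 3 + 5 = 8)
k(x) = 2*x*(-204 + x) (k(x) = (2*x)*(-204 + x) = 2*x*(-204 + x))
k(J(-8) - 1*(-102)) - 44079 = 2*(8 - 1*(-102))*(-204 + (8 - 1*(-102))) - 44079 = 2*(8 + 102)*(-204 + (8 + 102)) - 44079 = 2*110*(-204 + 110) - 44079 = 2*110*(-94) - 44079 = -20680 - 44079 = -64759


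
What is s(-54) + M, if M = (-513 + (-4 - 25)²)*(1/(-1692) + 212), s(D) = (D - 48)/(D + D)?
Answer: 58828091/846 ≈ 69537.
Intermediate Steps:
s(D) = (-48 + D)/(2*D) (s(D) = (-48 + D)/((2*D)) = (-48 + D)*(1/(2*D)) = (-48 + D)/(2*D))
M = 29413646/423 (M = (-513 + (-29)²)*(-1/1692 + 212) = (-513 + 841)*(358703/1692) = 328*(358703/1692) = 29413646/423 ≈ 69536.)
s(-54) + M = (½)*(-48 - 54)/(-54) + 29413646/423 = (½)*(-1/54)*(-102) + 29413646/423 = 17/18 + 29413646/423 = 58828091/846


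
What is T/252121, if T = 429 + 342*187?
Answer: 64383/252121 ≈ 0.25537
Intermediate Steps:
T = 64383 (T = 429 + 63954 = 64383)
T/252121 = 64383/252121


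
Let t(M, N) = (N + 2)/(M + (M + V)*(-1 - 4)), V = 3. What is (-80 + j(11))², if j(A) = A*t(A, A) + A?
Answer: 17757796/3481 ≈ 5101.4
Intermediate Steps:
t(M, N) = (2 + N)/(-15 - 4*M) (t(M, N) = (N + 2)/(M + (M + 3)*(-1 - 4)) = (2 + N)/(M + (3 + M)*(-5)) = (2 + N)/(M + (-15 - 5*M)) = (2 + N)/(-15 - 4*M))
j(A) = A + A*(-2 - A)/(15 + 4*A) (j(A) = A*((-2 - A)/(15 + 4*A)) + A = A*(-2 - A)/(15 + 4*A) + A = A + A*(-2 - A)/(15 + 4*A))
(-80 + j(11))² = (-80 + 11*(13 + 3*11)/(15 + 4*11))² = (-80 + 11*(13 + 33)/(15 + 44))² = (-80 + 11*46/59)² = (-80 + 11*(1/59)*46)² = (-80 + 506/59)² = (-4214/59)² = 17757796/3481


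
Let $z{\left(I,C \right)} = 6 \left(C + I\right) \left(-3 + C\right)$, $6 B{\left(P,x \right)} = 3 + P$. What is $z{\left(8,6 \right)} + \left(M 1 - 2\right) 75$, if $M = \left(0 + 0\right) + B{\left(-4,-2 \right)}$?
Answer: $\frac{179}{2} \approx 89.5$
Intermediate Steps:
$B{\left(P,x \right)} = \frac{1}{2} + \frac{P}{6}$ ($B{\left(P,x \right)} = \frac{3 + P}{6} = \frac{1}{2} + \frac{P}{6}$)
$z{\left(I,C \right)} = 6 \left(-3 + C\right) \left(C + I\right)$
$M = - \frac{1}{6}$ ($M = \left(0 + 0\right) + \left(\frac{1}{2} + \frac{1}{6} \left(-4\right)\right) = 0 + \left(\frac{1}{2} - \frac{2}{3}\right) = 0 - \frac{1}{6} = - \frac{1}{6} \approx -0.16667$)
$z{\left(8,6 \right)} + \left(M 1 - 2\right) 75 = \left(\left(-18\right) 6 - 144 + 6 \cdot 6^{2} + 6 \cdot 6 \cdot 8\right) + \left(\left(- \frac{1}{6}\right) 1 - 2\right) 75 = \left(-108 - 144 + 6 \cdot 36 + 288\right) + \left(- \frac{1}{6} - 2\right) 75 = \left(-108 - 144 + 216 + 288\right) - \frac{325}{2} = 252 - \frac{325}{2} = \frac{179}{2}$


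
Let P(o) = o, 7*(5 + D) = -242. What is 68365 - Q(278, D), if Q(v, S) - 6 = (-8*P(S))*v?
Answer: -137535/7 ≈ -19648.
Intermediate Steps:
D = -277/7 (D = -5 + (⅐)*(-242) = -5 - 242/7 = -277/7 ≈ -39.571)
Q(v, S) = 6 - 8*S*v (Q(v, S) = 6 + (-8*S)*v = 6 - 8*S*v)
68365 - Q(278, D) = 68365 - (6 - 8*(-277/7)*278) = 68365 - (6 + 616048/7) = 68365 - 1*616090/7 = 68365 - 616090/7 = -137535/7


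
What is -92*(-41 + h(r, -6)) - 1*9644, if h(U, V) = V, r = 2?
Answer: -5320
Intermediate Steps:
-92*(-41 + h(r, -6)) - 1*9644 = -92*(-41 - 6) - 1*9644 = -92*(-47) - 9644 = 4324 - 9644 = -5320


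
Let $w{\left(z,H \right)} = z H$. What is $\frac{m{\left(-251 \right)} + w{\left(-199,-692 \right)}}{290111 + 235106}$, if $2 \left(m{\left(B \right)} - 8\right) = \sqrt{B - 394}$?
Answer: $\frac{137716}{525217} + \frac{i \sqrt{645}}{1050434} \approx 0.26221 + 2.4177 \cdot 10^{-5} i$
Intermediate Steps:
$w{\left(z,H \right)} = H z$
$m{\left(B \right)} = 8 + \frac{\sqrt{-394 + B}}{2}$ ($m{\left(B \right)} = 8 + \frac{\sqrt{B - 394}}{2} = 8 + \frac{\sqrt{-394 + B}}{2}$)
$\frac{m{\left(-251 \right)} + w{\left(-199,-692 \right)}}{290111 + 235106} = \frac{\left(8 + \frac{\sqrt{-394 - 251}}{2}\right) - -137708}{290111 + 235106} = \frac{\left(8 + \frac{\sqrt{-645}}{2}\right) + 137708}{525217} = \left(\left(8 + \frac{i \sqrt{645}}{2}\right) + 137708\right) \frac{1}{525217} = \left(137716 + \frac{i \sqrt{645}}{2}\right) \frac{1}{525217} = \frac{137716}{525217} + \frac{i \sqrt{645}}{1050434}$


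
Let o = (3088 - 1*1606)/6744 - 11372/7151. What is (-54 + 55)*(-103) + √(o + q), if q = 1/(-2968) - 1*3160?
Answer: -103 + I*√28111851026264917658026/2981995604 ≈ -103.0 + 56.226*I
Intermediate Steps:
q = -9378881/2968 (q = -1/2968 - 3160 = -9378881/2968 ≈ -3160.0)
o = -11015831/8037724 (o = (3088 - 1606)*(1/6744) - 11372*1/7151 = 1482*(1/6744) - 11372/7151 = 247/1124 - 11372/7151 = -11015831/8037724 ≈ -1.3705)
(-54 + 55)*(-103) + √(o + q) = (-54 + 55)*(-103) + √(-11015831/8037724 - 9378881/2968) = 1*(-103) + √(-18854387973313/5963991208) = -103 + I*√28111851026264917658026/2981995604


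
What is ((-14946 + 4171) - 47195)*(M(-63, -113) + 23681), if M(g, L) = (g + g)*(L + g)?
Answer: -2658330290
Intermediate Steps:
M(g, L) = 2*g*(L + g) (M(g, L) = (2*g)*(L + g) = 2*g*(L + g))
((-14946 + 4171) - 47195)*(M(-63, -113) + 23681) = ((-14946 + 4171) - 47195)*(2*(-63)*(-113 - 63) + 23681) = (-10775 - 47195)*(2*(-63)*(-176) + 23681) = -57970*(22176 + 23681) = -57970*45857 = -2658330290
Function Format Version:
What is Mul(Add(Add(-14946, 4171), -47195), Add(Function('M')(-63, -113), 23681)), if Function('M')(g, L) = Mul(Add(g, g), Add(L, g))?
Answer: -2658330290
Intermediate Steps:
Function('M')(g, L) = Mul(2, g, Add(L, g)) (Function('M')(g, L) = Mul(Mul(2, g), Add(L, g)) = Mul(2, g, Add(L, g)))
Mul(Add(Add(-14946, 4171), -47195), Add(Function('M')(-63, -113), 23681)) = Mul(Add(Add(-14946, 4171), -47195), Add(Mul(2, -63, Add(-113, -63)), 23681)) = Mul(Add(-10775, -47195), Add(Mul(2, -63, -176), 23681)) = Mul(-57970, Add(22176, 23681)) = Mul(-57970, 45857) = -2658330290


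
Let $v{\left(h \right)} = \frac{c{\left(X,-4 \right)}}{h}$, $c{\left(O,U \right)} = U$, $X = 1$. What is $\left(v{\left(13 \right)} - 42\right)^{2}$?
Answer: $\frac{302500}{169} \approx 1789.9$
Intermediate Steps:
$v{\left(h \right)} = - \frac{4}{h}$
$\left(v{\left(13 \right)} - 42\right)^{2} = \left(- \frac{4}{13} - 42\right)^{2} = \left(- \frac{550}{13}\right)^{2} = \frac{302500}{169}$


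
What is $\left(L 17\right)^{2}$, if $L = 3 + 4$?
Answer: $14161$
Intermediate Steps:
$L = 7$
$\left(L 17\right)^{2} = \left(7 \cdot 17\right)^{2} = 119^{2} = 14161$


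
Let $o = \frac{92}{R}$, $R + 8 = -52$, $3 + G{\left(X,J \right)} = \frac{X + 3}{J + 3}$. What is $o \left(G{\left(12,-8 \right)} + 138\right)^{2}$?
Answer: $- \frac{133584}{5} \approx -26717.0$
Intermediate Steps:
$G{\left(X,J \right)} = -3 + \frac{3 + X}{3 + J}$ ($G{\left(X,J \right)} = -3 + \frac{X + 3}{J + 3} = -3 + \frac{3 + X}{3 + J}$)
$R = -60$ ($R = -8 - 52 = -60$)
$o = - \frac{23}{15}$ ($o = \frac{92}{-60} = 92 \left(- \frac{1}{60}\right) = - \frac{23}{15} \approx -1.5333$)
$o \left(G{\left(12,-8 \right)} + 138\right)^{2} = - \frac{23 \left(\frac{-6 + 12 - -24}{3 - 8} + 138\right)^{2}}{15} = - \frac{23 \left(\frac{-6 + 12 + 24}{-5} + 138\right)^{2}}{15} = - \frac{23 \left(\left(- \frac{1}{5}\right) 30 + 138\right)^{2}}{15} = - \frac{23 \left(-6 + 138\right)^{2}}{15} = - \frac{23 \cdot 132^{2}}{15} = \left(- \frac{23}{15}\right) 17424 = - \frac{133584}{5}$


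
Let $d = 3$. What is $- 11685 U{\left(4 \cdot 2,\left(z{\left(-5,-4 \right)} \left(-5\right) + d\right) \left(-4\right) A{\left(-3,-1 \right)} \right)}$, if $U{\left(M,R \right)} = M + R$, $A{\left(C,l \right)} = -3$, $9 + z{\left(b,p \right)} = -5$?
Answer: $-10329540$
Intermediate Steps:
$z{\left(b,p \right)} = -14$ ($z{\left(b,p \right)} = -9 - 5 = -14$)
$- 11685 U{\left(4 \cdot 2,\left(z{\left(-5,-4 \right)} \left(-5\right) + d\right) \left(-4\right) A{\left(-3,-1 \right)} \right)} = - 11685 \left(4 \cdot 2 + \left(\left(-14\right) \left(-5\right) + 3\right) \left(-4\right) \left(-3\right)\right) = - 11685 \left(8 + \left(70 + 3\right) \left(-4\right) \left(-3\right)\right) = - 11685 \left(8 + 73 \left(-4\right) \left(-3\right)\right) = - 11685 \left(8 - -876\right) = - 11685 \left(8 + 876\right) = \left(-11685\right) 884 = -10329540$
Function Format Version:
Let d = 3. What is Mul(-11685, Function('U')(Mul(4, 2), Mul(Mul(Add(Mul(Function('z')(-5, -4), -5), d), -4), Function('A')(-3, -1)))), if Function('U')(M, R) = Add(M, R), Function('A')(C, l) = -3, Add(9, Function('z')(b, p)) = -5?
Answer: -10329540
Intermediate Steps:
Function('z')(b, p) = -14 (Function('z')(b, p) = Add(-9, -5) = -14)
Mul(-11685, Function('U')(Mul(4, 2), Mul(Mul(Add(Mul(Function('z')(-5, -4), -5), d), -4), Function('A')(-3, -1)))) = Mul(-11685, Add(Mul(4, 2), Mul(Mul(Add(Mul(-14, -5), 3), -4), -3))) = Mul(-11685, Add(8, Mul(Mul(Add(70, 3), -4), -3))) = Mul(-11685, Add(8, Mul(Mul(73, -4), -3))) = Mul(-11685, Add(8, Mul(-292, -3))) = Mul(-11685, Add(8, 876)) = Mul(-11685, 884) = -10329540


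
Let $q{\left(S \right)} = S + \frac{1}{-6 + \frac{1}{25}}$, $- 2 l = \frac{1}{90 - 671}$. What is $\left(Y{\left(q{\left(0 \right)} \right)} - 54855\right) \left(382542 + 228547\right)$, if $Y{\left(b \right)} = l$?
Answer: $- \frac{38951734993301}{1162} \approx -3.3521 \cdot 10^{10}$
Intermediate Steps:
$l = \frac{1}{1162}$ ($l = - \frac{1}{2 \left(90 - 671\right)} = - \frac{1}{2 \left(-581\right)} = \left(- \frac{1}{2}\right) \left(- \frac{1}{581}\right) = \frac{1}{1162} \approx 0.00086058$)
$q{\left(S \right)} = - \frac{25}{149} + S$ ($q{\left(S \right)} = S + \frac{1}{-6 + \frac{1}{25}} = S + \frac{1}{- \frac{149}{25}} = S - \frac{25}{149} = - \frac{25}{149} + S$)
$Y{\left(b \right)} = \frac{1}{1162}$
$\left(Y{\left(q{\left(0 \right)} \right)} - 54855\right) \left(382542 + 228547\right) = \left(\frac{1}{1162} - 54855\right) \left(382542 + 228547\right) = \left(- \frac{63741509}{1162}\right) 611089 = - \frac{38951734993301}{1162}$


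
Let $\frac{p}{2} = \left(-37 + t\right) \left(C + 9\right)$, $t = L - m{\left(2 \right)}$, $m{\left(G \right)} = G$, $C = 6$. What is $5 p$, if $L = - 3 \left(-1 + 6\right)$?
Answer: $-8100$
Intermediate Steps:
$L = -15$ ($L = \left(-3\right) 5 = -15$)
$t = -17$ ($t = -15 - 2 = -17$)
$p = -1620$ ($p = 2 \left(-37 - 17\right) \left(6 + 9\right) = 2 \left(\left(-54\right) 15\right) = 2 \left(-810\right) = -1620$)
$5 p = 5 \left(-1620\right) = -8100$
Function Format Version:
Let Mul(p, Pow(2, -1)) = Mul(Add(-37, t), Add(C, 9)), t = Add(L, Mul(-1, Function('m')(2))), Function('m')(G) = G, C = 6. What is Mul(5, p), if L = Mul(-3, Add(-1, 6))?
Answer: -8100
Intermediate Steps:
L = -15 (L = Mul(-3, 5) = -15)
t = -17 (t = Add(-15, Mul(-1, 2)) = Add(-15, -2) = -17)
p = -1620 (p = Mul(2, Mul(Add(-37, -17), Add(6, 9))) = Mul(2, Mul(-54, 15)) = Mul(2, -810) = -1620)
Mul(5, p) = Mul(5, -1620) = -8100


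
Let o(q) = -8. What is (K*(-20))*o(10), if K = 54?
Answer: 8640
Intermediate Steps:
(K*(-20))*o(10) = (54*(-20))*(-8) = -1080*(-8) = 8640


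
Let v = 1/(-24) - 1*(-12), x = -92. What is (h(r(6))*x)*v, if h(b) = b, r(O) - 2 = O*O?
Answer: -125419/3 ≈ -41806.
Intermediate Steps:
r(O) = 2 + O**2 (r(O) = 2 + O*O = 2 + O**2)
v = 287/24 (v = -1/24 + 12 = 287/24 ≈ 11.958)
(h(r(6))*x)*v = ((2 + 6**2)*(-92))*(287/24) = ((2 + 36)*(-92))*(287/24) = (38*(-92))*(287/24) = -3496*287/24 = -125419/3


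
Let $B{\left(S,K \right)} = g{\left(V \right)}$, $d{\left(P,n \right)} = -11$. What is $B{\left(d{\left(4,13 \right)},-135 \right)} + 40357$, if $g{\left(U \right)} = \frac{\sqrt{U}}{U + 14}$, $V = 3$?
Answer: $40357 + \frac{\sqrt{3}}{17} \approx 40357.0$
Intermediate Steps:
$g{\left(U \right)} = \frac{\sqrt{U}}{14 + U}$
$B{\left(S,K \right)} = \frac{\sqrt{3}}{17}$ ($B{\left(S,K \right)} = \frac{\sqrt{3}}{14 + 3} = \frac{\sqrt{3}}{17}$)
$B{\left(d{\left(4,13 \right)},-135 \right)} + 40357 = \frac{\sqrt{3}}{17} + 40357 = 40357 + \frac{\sqrt{3}}{17}$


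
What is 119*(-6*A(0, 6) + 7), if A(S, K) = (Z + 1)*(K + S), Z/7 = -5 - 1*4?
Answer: 266441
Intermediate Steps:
Z = -63 (Z = 7*(-5 - 1*4) = 7*(-5 - 4) = 7*(-9) = -63)
A(S, K) = -62*K - 62*S (A(S, K) = (-63 + 1)*(K + S) = -62*(K + S) = -62*K - 62*S)
119*(-6*A(0, 6) + 7) = 119*(-6*(-62*6 - 62*0) + 7) = 119*(-6*(-372 + 0) + 7) = 119*(-6*(-372) + 7) = 119*(2232 + 7) = 119*2239 = 266441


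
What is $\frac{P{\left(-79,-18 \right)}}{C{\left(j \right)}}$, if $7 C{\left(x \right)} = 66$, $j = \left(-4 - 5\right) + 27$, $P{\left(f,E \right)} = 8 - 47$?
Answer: $- \frac{91}{22} \approx -4.1364$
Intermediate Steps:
$P{\left(f,E \right)} = -39$
$j = 18$ ($j = -9 + 27 = 18$)
$C{\left(x \right)} = \frac{66}{7}$ ($C{\left(x \right)} = \frac{1}{7} \cdot 66 = \frac{66}{7}$)
$\frac{P{\left(-79,-18 \right)}}{C{\left(j \right)}} = - \frac{39}{\frac{66}{7}} = \left(-39\right) \frac{7}{66} = - \frac{91}{22}$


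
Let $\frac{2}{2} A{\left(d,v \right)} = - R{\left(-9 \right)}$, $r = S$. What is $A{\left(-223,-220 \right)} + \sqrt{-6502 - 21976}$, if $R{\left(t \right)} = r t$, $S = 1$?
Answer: $9 + i \sqrt{28478} \approx 9.0 + 168.75 i$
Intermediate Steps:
$r = 1$
$R{\left(t \right)} = t$ ($R{\left(t \right)} = 1 t = t$)
$A{\left(d,v \right)} = 9$ ($A{\left(d,v \right)} = \left(-1\right) \left(-9\right) = 9$)
$A{\left(-223,-220 \right)} + \sqrt{-6502 - 21976} = 9 + \sqrt{-6502 - 21976} = 9 + \sqrt{-28478} = 9 + i \sqrt{28478}$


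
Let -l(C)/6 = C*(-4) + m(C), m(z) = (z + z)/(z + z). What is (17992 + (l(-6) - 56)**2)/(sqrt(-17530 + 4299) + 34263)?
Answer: 517611141/293491600 - 15107*I*sqrt(13231)/293491600 ≈ 1.7636 - 0.0059208*I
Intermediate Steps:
m(z) = 1 (m(z) = (2*z)/((2*z)) = (2*z)*(1/(2*z)) = 1)
l(C) = -6 + 24*C (l(C) = -6*(C*(-4) + 1) = -6*(-4*C + 1) = -6*(1 - 4*C) = -6 + 24*C)
(17992 + (l(-6) - 56)**2)/(sqrt(-17530 + 4299) + 34263) = (17992 + ((-6 + 24*(-6)) - 56)**2)/(sqrt(-17530 + 4299) + 34263) = (17992 + ((-6 - 144) - 56)**2)/(sqrt(-13231) + 34263) = (17992 + (-150 - 56)**2)/(I*sqrt(13231) + 34263) = (17992 + (-206)**2)/(34263 + I*sqrt(13231)) = (17992 + 42436)/(34263 + I*sqrt(13231)) = 60428/(34263 + I*sqrt(13231))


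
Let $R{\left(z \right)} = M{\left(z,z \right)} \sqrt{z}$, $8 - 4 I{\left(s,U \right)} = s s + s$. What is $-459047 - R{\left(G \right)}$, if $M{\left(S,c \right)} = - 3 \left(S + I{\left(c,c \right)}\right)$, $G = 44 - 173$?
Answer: $-459047 - 12765 i \sqrt{129} \approx -4.5905 \cdot 10^{5} - 1.4498 \cdot 10^{5} i$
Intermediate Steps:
$I{\left(s,U \right)} = 2 - \frac{s}{4} - \frac{s^{2}}{4}$ ($I{\left(s,U \right)} = 2 - \frac{s s + s}{4} = 2 - \frac{s^{2} + s}{4} = 2 - \frac{s + s^{2}}{4} = 2 - \left(\frac{s}{4} + \frac{s^{2}}{4}\right) = 2 - \frac{s}{4} - \frac{s^{2}}{4}$)
$G = -129$ ($G = 44 - 173 = -129$)
$M{\left(S,c \right)} = -6 - 3 S + \frac{3 c}{4} + \frac{3 c^{2}}{4}$ ($M{\left(S,c \right)} = - 3 \left(S - \left(-2 + \frac{c}{4} + \frac{c^{2}}{4}\right)\right) = - 3 \left(2 + S - \frac{c}{4} - \frac{c^{2}}{4}\right) = -6 - 3 S + \frac{3 c}{4} + \frac{3 c^{2}}{4}$)
$R{\left(z \right)} = \sqrt{z} \left(-6 - \frac{9 z}{4} + \frac{3 z^{2}}{4}\right)$ ($R{\left(z \right)} = \left(-6 - 3 z + \frac{3 z}{4} + \frac{3 z^{2}}{4}\right) \sqrt{z} = \left(-6 - \frac{9 z}{4} + \frac{3 z^{2}}{4}\right) \sqrt{z} = \sqrt{z} \left(-6 - \frac{9 z}{4} + \frac{3 z^{2}}{4}\right)$)
$-459047 - R{\left(G \right)} = -459047 - \frac{3 \sqrt{-129} \left(-8 + \left(-129\right)^{2} - -387\right)}{4} = -459047 - \frac{3 i \sqrt{129} \left(-8 + 16641 + 387\right)}{4} = -459047 - \frac{3}{4} i \sqrt{129} \cdot 17020 = -459047 - 12765 i \sqrt{129}$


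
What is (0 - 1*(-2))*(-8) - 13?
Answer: -29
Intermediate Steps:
(0 - 1*(-2))*(-8) - 13 = (0 + 2)*(-8) - 13 = 2*(-8) - 13 = -16 - 13 = -29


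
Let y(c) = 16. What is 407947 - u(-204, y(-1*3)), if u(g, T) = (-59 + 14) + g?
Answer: 408196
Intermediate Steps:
u(g, T) = -45 + g
407947 - u(-204, y(-1*3)) = 407947 - (-45 - 204) = 407947 - 1*(-249) = 407947 + 249 = 408196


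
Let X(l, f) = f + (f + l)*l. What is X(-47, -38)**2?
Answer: 15657849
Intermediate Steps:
X(l, f) = f + l*(f + l)
X(-47, -38)**2 = (-38 + (-47)**2 - 38*(-47))**2 = (-38 + 2209 + 1786)**2 = 3957**2 = 15657849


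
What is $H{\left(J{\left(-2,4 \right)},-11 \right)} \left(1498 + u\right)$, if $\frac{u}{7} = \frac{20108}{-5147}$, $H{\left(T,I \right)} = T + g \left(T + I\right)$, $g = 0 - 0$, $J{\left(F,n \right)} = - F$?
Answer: $\frac{15138900}{5147} \approx 2941.3$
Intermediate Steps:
$g = 0$ ($g = 0 + 0 = 0$)
$H{\left(T,I \right)} = T$ ($H{\left(T,I \right)} = T + 0 \left(T + I\right) = T + 0 \left(I + T\right) = T + 0 = T$)
$u = - \frac{140756}{5147}$ ($u = 7 \frac{20108}{-5147} = 7 \cdot 20108 \left(- \frac{1}{5147}\right) = 7 \left(- \frac{20108}{5147}\right) = - \frac{140756}{5147} \approx -27.347$)
$H{\left(J{\left(-2,4 \right)},-11 \right)} \left(1498 + u\right) = \left(-1\right) \left(-2\right) \left(1498 - \frac{140756}{5147}\right) = 2 \cdot \frac{7569450}{5147} = \frac{15138900}{5147}$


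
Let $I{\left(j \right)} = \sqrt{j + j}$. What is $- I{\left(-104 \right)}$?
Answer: $- 4 i \sqrt{13} \approx - 14.422 i$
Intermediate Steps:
$I{\left(j \right)} = \sqrt{2} \sqrt{j}$ ($I{\left(j \right)} = \sqrt{2 j} = \sqrt{2} \sqrt{j}$)
$- I{\left(-104 \right)} = - \sqrt{2} \sqrt{-104} = - \sqrt{2} \cdot 2 i \sqrt{26} = - 4 i \sqrt{13}$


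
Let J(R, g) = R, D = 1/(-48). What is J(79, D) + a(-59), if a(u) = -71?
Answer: 8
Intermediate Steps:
D = -1/48 ≈ -0.020833
J(79, D) + a(-59) = 79 - 71 = 8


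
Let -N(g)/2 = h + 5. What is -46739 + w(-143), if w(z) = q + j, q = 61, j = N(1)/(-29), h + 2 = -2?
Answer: -1353660/29 ≈ -46678.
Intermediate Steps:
h = -4 (h = -2 - 2 = -4)
N(g) = -2 (N(g) = -2*(-4 + 5) = -2*1 = -2)
j = 2/29 (j = -2/(-29) = -2*(-1/29) = 2/29 ≈ 0.068966)
w(z) = 1771/29 (w(z) = 61 + 2/29 = 1771/29)
-46739 + w(-143) = -46739 + 1771/29 = -1353660/29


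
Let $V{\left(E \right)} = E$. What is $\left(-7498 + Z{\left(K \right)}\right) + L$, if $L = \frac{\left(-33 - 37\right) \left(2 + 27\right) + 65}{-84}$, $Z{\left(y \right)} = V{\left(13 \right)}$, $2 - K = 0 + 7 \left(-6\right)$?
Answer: $- \frac{208925}{28} \approx -7461.6$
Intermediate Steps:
$K = 44$ ($K = 2 - \left(0 + 7 \left(-6\right)\right) = 2 - \left(0 - 42\right) = 2 - -42 = 2 + 42 = 44$)
$Z{\left(y \right)} = 13$
$L = \frac{655}{28}$ ($L = - \frac{\left(-70\right) 29 + 65}{84} = - \frac{-2030 + 65}{84} = \left(- \frac{1}{84}\right) \left(-1965\right) = \frac{655}{28} \approx 23.393$)
$\left(-7498 + Z{\left(K \right)}\right) + L = \left(-7498 + 13\right) + \frac{655}{28} = -7485 + \frac{655}{28} = - \frac{208925}{28}$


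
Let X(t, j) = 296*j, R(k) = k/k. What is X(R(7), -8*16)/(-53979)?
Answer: 37888/53979 ≈ 0.70190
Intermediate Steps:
R(k) = 1
X(R(7), -8*16)/(-53979) = (296*(-8*16))/(-53979) = (296*(-128))*(-1/53979) = -37888*(-1/53979) = 37888/53979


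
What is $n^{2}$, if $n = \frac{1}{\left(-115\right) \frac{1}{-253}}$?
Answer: $\frac{121}{25} \approx 4.84$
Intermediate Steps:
$n = \frac{11}{5}$ ($n = \frac{1}{\left(-115\right) \left(- \frac{1}{253}\right)} = \frac{1}{\frac{5}{11}} = \frac{11}{5} \approx 2.2$)
$n^{2} = \left(\frac{11}{5}\right)^{2} = \frac{121}{25}$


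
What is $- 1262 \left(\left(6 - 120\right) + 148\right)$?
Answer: $-42908$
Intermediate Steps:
$- 1262 \left(\left(6 - 120\right) + 148\right) = - 1262 \left(-114 + 148\right) = \left(-1262\right) 34 = -42908$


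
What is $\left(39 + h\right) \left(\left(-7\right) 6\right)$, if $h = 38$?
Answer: $-3234$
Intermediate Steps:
$\left(39 + h\right) \left(\left(-7\right) 6\right) = \left(39 + 38\right) \left(\left(-7\right) 6\right) = 77 \left(-42\right) = -3234$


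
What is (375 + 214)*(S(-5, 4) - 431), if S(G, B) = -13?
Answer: -261516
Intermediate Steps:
(375 + 214)*(S(-5, 4) - 431) = (375 + 214)*(-13 - 431) = 589*(-444) = -261516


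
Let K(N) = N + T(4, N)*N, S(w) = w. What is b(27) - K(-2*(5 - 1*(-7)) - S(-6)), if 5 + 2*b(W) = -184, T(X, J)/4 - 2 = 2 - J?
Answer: 3015/2 ≈ 1507.5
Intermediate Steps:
T(X, J) = 16 - 4*J (T(X, J) = 8 + 4*(2 - J) = 8 + (8 - 4*J) = 16 - 4*J)
b(W) = -189/2 (b(W) = -5/2 + (½)*(-184) = -5/2 - 92 = -189/2)
K(N) = N + N*(16 - 4*N) (K(N) = N + (16 - 4*N)*N = N + N*(16 - 4*N))
b(27) - K(-2*(5 - 1*(-7)) - S(-6)) = -189/2 - (-2*(5 - 1*(-7)) - 1*(-6))*(17 - 4*(-2*(5 - 1*(-7)) - 1*(-6))) = -189/2 - (-2*(5 + 7) + 6)*(17 - 4*(-2*(5 + 7) + 6)) = -189/2 - (-2*12 + 6)*(17 - 4*(-2*12 + 6)) = -189/2 - (-24 + 6)*(17 - 4*(-24 + 6)) = -189/2 - (-18)*(17 - 4*(-18)) = -189/2 - (-18)*(17 + 72) = -189/2 - (-18)*89 = -189/2 - 1*(-1602) = -189/2 + 1602 = 3015/2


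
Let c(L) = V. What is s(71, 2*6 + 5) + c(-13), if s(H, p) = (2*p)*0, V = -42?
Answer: -42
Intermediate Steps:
c(L) = -42
s(H, p) = 0
s(71, 2*6 + 5) + c(-13) = 0 - 42 = -42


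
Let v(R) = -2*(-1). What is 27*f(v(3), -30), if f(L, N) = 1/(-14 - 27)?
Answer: -27/41 ≈ -0.65854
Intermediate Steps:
v(R) = 2
f(L, N) = -1/41 (f(L, N) = 1/(-41) = -1/41)
27*f(v(3), -30) = 27*(-1/41) = -27/41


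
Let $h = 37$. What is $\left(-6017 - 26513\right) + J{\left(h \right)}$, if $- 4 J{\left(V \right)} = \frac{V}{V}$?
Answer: $- \frac{130121}{4} \approx -32530.0$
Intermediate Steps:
$J{\left(V \right)} = - \frac{1}{4}$ ($J{\left(V \right)} = - \frac{V \frac{1}{V}}{4} = \left(- \frac{1}{4}\right) 1 = - \frac{1}{4}$)
$\left(-6017 - 26513\right) + J{\left(h \right)} = \left(-6017 - 26513\right) - \frac{1}{4} = -32530 - \frac{1}{4} = - \frac{130121}{4}$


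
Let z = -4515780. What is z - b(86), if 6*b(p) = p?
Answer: -13547383/3 ≈ -4.5158e+6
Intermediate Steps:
b(p) = p/6
z - b(86) = -4515780 - 86/6 = -4515780 - 1*43/3 = -4515780 - 43/3 = -13547383/3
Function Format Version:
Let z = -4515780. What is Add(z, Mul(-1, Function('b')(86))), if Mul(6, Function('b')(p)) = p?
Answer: Rational(-13547383, 3) ≈ -4.5158e+6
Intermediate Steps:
Function('b')(p) = Mul(Rational(1, 6), p)
Add(z, Mul(-1, Function('b')(86))) = Add(-4515780, Mul(-1, Mul(Rational(1, 6), 86))) = Add(-4515780, Mul(-1, Rational(43, 3))) = Add(-4515780, Rational(-43, 3)) = Rational(-13547383, 3)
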